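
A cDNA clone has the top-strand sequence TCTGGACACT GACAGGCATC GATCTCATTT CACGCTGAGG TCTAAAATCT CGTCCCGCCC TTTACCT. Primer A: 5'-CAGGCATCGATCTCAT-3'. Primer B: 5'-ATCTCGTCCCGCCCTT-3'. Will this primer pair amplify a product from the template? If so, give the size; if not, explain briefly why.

Primer A (CAGGCATCGATCTCAT) matches the top strand at positions 13–28 (3' end points downstream).
Primer B (ATCTCGTCCCGCCCTT) also matches the top strand directly, at positions 47–62 — its reverse complement AAGGGCGGGACGAGAT is not present.
Both primers anneal to the bottom strand with 3' ends pointing the same way, so neither can prime synthesis back toward the other.

No product — both primers anneal to the same strand and extend in the same direction.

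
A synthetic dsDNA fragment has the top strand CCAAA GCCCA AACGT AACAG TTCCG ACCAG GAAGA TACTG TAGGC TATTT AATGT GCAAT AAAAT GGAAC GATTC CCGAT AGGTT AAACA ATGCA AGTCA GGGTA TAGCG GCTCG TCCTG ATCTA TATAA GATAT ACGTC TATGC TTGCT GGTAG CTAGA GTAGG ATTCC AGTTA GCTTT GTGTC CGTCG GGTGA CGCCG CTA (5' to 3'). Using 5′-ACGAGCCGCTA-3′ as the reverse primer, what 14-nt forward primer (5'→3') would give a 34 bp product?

5'-GTTAAACAATGCAA-3'

The reverse primer's reverse complement TAGCGGCTCGT matches the template at positions 106–116, so the product ends at position 116.
A 34 bp product then starts at position 116 − 34 + 1 = 83.
The forward primer is identical to the top strand there: GTTAAACAATGCAA.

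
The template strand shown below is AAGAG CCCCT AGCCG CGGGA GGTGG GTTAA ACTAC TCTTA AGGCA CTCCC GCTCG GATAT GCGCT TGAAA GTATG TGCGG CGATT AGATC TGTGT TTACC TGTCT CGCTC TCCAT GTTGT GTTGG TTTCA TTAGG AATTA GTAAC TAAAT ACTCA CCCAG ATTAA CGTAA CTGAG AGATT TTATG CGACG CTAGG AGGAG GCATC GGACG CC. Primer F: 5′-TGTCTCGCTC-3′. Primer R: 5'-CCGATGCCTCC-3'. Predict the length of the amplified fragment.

107 bp

Scanning the template, TGTCTCGCTC occurs at positions 101–110; this primer anneals to the bottom strand there with its 3' end pointing downstream.
The reverse primer's reverse complement is GGAGGCATCGG, which matches the template at positions 197–207.
Product length = (reverse-primer end) − (forward-primer start) + 1 = 207 − 101 + 1 = 107 bp.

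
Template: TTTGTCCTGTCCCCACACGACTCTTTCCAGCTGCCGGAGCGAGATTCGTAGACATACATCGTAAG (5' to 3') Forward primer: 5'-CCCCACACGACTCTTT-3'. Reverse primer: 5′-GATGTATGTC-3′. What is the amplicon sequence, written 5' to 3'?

5'-CCCCACACGACTCTTTCCAGCTGCCGGAGCGAGATTCGTAGACATACATC-3'

Forward primer CCCCACACGACTCTTT is found on the top strand at positions 11–26.
Reverse complement of the reverse primer: GACATACATC. This occurs on the top strand at positions 51–60.
The product is the template from position 11 through 60 (50 bp).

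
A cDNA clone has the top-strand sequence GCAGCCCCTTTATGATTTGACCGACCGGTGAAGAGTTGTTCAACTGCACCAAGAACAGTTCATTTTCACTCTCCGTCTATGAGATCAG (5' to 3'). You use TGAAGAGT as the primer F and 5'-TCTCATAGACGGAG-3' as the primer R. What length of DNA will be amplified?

Forward primer TGAAGAGT is found on the top strand at positions 29–36.
Taking the reverse complement of TCTCATAGACGGAG gives CTCCGTCTATGAGA, found at positions 71–84 on the template; the primer anneals here to the top strand with its 3' end pointing upstream.
The product runs from position 29 to position 84, so its length is 84 − 29 + 1 = 56 bp.

56 bp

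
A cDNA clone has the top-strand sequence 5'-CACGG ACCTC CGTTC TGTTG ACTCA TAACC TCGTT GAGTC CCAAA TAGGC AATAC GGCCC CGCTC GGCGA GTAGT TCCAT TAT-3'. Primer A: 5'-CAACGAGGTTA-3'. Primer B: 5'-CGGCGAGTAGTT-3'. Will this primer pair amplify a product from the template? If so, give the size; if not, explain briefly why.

Primer A (CAACGAGGTTA) has reverse complement TAACCTCGTTG, which matches the top strand at positions 26–36; primer A anneals to the top strand there with its 3' end pointing upstream toward position 26.
Primer B (CGGCGAGTAGTT) matches the top strand directly at positions 65–76; it anneals to the bottom strand with its 3' end pointing downstream toward position 76.
The 3' ends diverge (primer A extends toward position 1, primer B toward position 83), so the primers never converge on a shared product.

No product — the primers' 3' ends point away from each other.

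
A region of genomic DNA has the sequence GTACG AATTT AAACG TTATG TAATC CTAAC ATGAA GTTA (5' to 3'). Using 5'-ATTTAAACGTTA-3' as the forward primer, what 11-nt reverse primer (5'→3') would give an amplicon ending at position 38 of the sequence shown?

5'-AACTTCATGTT-3'

The forward primer binds at positions 7–18; the product's 3' end on the top strand is position 38.
The reverse primer anneals to the top strand over positions 28–38, i.e. to AACATGAAGTT.
Its sequence written 5'→3' is the reverse complement: AACTTCATGTT.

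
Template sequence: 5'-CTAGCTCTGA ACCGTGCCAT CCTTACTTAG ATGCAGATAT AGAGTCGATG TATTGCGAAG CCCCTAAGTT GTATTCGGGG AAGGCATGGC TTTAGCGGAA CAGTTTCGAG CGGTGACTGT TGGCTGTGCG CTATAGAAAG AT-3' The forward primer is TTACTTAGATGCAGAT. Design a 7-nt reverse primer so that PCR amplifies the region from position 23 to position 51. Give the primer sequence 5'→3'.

The product's 3' end on the top strand is position 51.
The reverse primer anneals to the top strand over positions 45–51, i.e. to TCGATGT.
Its sequence written 5'→3' is the reverse complement: ACATCGA.

5'-ACATCGA-3'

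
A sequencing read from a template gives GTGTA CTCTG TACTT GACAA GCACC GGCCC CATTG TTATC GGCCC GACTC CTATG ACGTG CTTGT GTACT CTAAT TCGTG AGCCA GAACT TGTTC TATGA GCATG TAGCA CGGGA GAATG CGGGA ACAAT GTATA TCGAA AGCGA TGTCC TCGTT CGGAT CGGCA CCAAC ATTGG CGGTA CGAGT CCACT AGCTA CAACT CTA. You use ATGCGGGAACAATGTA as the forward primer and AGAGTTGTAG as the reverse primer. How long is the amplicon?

Forward primer ATGCGGGAACAATGTA is found on the top strand at positions 118–133.
Taking the reverse complement of AGAGTTGTAG gives CTACAACTCT, found at positions 193–202 on the template; the primer anneals here to the top strand with its 3' end pointing upstream.
Amplicon spans positions 118–202: 85 bp.

85 bp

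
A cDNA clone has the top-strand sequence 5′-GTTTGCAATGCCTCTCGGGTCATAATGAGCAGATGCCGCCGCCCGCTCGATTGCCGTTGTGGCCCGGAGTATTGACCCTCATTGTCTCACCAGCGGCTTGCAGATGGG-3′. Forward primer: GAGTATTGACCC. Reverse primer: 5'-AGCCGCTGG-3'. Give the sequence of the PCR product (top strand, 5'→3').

5'-GAGTATTGACCCTCATTGTCTCACCAGCGGCT-3'

Scanning the template, GAGTATTGACCC occurs at positions 67–78; this primer anneals to the bottom strand there with its 3' end pointing downstream.
Reverse complement of the reverse primer: CCAGCGGCT. This occurs on the top strand at positions 90–98.
The product is the template from position 67 through 98 (32 bp).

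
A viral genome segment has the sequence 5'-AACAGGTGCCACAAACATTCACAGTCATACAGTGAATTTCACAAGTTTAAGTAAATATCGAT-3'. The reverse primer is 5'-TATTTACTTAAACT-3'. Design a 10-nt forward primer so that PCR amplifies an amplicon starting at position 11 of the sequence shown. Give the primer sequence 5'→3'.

The reverse primer's reverse complement AGTTTAAGTAAATA matches the template at positions 44–57; the product starts at position 11.
The forward primer is identical to the top strand over positions 11–20: ACAAACATTC.

5'-ACAAACATTC-3'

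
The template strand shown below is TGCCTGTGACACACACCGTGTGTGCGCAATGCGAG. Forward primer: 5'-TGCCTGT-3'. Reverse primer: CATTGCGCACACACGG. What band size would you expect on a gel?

31 bp

Scanning the template, TGCCTGT occurs at positions 1–7; this primer anneals to the bottom strand there with its 3' end pointing downstream.
Taking the reverse complement of CATTGCGCACACACGG gives CCGTGTGTGCGCAATG, found at positions 16–31 on the template; the primer anneals here to the top strand with its 3' end pointing upstream.
The product runs from position 1 to position 31, so its length is 31 − 1 + 1 = 31 bp.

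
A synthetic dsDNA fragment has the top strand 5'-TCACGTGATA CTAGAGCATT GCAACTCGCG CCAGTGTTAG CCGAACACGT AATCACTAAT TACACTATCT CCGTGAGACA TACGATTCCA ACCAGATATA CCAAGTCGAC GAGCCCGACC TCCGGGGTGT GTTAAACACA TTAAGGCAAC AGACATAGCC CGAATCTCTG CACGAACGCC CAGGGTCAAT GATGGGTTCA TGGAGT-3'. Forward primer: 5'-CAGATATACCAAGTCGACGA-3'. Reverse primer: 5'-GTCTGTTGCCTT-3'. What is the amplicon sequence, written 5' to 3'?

5'-CAGATATACCAAGTCGACGAGCCCGACCTCCGGGGTGTGTTAAACACATTAAGGCAACAGAC-3'

The forward primer matches the template at positions 93–112.
Reverse complement of the reverse primer: AAGGCAACAGAC. This occurs on the top strand at positions 143–154.
The product is the template from position 93 through 154 (62 bp).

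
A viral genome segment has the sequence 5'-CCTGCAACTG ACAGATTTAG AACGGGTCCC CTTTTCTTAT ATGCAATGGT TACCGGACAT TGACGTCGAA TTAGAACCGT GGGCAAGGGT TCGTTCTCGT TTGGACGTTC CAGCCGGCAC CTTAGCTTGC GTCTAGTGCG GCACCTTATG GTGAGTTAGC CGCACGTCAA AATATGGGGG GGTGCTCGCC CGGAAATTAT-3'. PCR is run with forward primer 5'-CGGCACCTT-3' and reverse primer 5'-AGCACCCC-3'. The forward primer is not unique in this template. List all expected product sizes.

The forward primer CGGCACCTT matches the top strand at positions 115–123, 139–147.
The reverse primer's reverse complement is GGGGTGCT, matching at positions 179–186.
Each forward site pairs with the reverse site to give a product ending at position 186: sizes 72, 48 bp.

72 bp, 48 bp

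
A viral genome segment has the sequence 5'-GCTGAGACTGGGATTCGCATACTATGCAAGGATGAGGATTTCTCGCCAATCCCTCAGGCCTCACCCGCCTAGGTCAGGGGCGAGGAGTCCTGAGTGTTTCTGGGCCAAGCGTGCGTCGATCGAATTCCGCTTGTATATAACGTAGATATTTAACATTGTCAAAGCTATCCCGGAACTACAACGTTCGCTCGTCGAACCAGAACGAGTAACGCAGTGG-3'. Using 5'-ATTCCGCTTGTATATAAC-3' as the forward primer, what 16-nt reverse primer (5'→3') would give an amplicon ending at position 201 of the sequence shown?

5'-TCTGGTTCGACGAGCG-3'

The forward primer binds at positions 124–141; the product's 3' end on the top strand is position 201.
The reverse primer anneals to the top strand over positions 186–201, i.e. to CGCTCGTCGAACCAGA.
Its sequence written 5'→3' is the reverse complement: TCTGGTTCGACGAGCG.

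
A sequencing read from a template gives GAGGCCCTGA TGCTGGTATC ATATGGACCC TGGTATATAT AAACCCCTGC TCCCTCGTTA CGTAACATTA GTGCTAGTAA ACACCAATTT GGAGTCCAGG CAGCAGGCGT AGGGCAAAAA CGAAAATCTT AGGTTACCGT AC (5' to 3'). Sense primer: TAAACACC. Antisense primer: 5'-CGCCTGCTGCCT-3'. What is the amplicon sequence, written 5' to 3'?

5'-TAAACACCAATTTGGAGTCCAGGCAGCAGGCG-3'

The forward primer matches the template at positions 78–85.
Reverse complement of the reverse primer: AGGCAGCAGGCG. This occurs on the top strand at positions 98–109.
The product is the template from position 78 through 109 (32 bp).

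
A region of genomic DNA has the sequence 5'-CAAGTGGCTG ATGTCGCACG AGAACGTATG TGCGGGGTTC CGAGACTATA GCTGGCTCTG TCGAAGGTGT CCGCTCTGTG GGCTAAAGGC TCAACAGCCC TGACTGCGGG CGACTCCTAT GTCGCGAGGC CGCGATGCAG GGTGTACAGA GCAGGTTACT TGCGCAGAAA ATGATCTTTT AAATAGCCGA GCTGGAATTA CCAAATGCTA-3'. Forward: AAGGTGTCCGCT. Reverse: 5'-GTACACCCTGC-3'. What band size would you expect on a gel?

The forward primer matches the template at positions 64–75.
Taking the reverse complement of GTACACCCTGC gives GCAGGGTGTAC, found at positions 137–147 on the template; the primer anneals here to the top strand with its 3' end pointing upstream.
Product length = (reverse-primer end) − (forward-primer start) + 1 = 147 − 64 + 1 = 84 bp.

84 bp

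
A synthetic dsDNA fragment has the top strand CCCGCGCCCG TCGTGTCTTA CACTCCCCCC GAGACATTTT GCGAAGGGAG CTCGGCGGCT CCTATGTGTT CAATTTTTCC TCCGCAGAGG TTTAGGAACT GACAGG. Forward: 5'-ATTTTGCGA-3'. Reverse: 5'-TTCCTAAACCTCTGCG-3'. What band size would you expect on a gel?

The forward primer matches the template at positions 36–44.
Reverse complement of the reverse primer: CGCAGAGGTTTAGGAA. This occurs on the top strand at positions 83–98.
Amplicon spans positions 36–98: 63 bp.

63 bp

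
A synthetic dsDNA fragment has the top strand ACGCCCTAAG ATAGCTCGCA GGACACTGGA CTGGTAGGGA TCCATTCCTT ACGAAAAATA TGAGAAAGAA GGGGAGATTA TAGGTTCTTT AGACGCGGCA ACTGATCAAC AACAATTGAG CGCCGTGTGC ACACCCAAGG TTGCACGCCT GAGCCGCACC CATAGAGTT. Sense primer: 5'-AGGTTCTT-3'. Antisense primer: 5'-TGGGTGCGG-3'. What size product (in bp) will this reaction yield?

Scanning the template, AGGTTCTT occurs at positions 82–89; this primer anneals to the bottom strand there with its 3' end pointing downstream.
Taking the reverse complement of TGGGTGCGG gives CCGCACCCA, found at positions 154–162 on the template; the primer anneals here to the top strand with its 3' end pointing upstream.
Amplicon spans positions 82–162: 81 bp.

81 bp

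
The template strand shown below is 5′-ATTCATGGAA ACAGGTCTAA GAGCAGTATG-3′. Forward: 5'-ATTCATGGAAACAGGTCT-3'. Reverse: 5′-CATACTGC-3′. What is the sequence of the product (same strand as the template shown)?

5'-ATTCATGGAAACAGGTCTAAGAGCAGTATG-3'

Scanning the template, ATTCATGGAAACAGGTCT occurs at positions 1–18; this primer anneals to the bottom strand there with its 3' end pointing downstream.
Reverse complement of the reverse primer: GCAGTATG. This occurs on the top strand at positions 23–30.
The product is the template from position 1 through 30 (30 bp).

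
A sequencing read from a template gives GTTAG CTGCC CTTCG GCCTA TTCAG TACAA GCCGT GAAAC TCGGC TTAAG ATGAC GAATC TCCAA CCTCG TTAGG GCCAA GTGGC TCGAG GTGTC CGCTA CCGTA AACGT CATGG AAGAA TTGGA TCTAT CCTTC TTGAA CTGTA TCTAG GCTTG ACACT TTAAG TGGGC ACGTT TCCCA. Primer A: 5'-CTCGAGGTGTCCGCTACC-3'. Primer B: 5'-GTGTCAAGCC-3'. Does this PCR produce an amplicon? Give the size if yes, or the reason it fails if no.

Primer A (CTCGAGGTGTCCGCTACC) matches the top strand at positions 85–102; it acts as a forward primer.
Primer B's reverse complement is GGCTTGACAC, matching the top strand at positions 150–159; it acts as a reverse primer.
The 3' ends face each other across positions 85–159, giving a 75 bp product.

Yes — a 75 bp product.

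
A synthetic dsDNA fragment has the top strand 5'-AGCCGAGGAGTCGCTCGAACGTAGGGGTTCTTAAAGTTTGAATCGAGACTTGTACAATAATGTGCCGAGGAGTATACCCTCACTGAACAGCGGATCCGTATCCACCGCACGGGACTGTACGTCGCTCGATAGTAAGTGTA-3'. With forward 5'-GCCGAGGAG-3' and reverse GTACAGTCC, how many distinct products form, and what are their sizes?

The forward primer GCCGAGGAG matches the top strand at positions 2–10, 64–72.
The reverse primer's reverse complement is GGACTGTAC, matching at positions 112–120.
Each forward site pairs with the reverse site to give a product ending at position 120: sizes 119, 57 bp.

Two products: 119 bp, 57 bp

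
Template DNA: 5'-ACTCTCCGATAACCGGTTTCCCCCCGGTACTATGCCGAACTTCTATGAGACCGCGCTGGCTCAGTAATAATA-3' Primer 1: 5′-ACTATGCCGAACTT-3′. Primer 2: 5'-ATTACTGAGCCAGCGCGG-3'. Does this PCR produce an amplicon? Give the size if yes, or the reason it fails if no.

Primer 1 (ACTATGCCGAACTT) matches the top strand at positions 29–42; it acts as a forward primer.
Primer 2's reverse complement is CCGCGCTGGCTCAGTAAT, matching the top strand at positions 51–68; it acts as a reverse primer.
The 3' ends face each other across positions 29–68, giving a 40 bp product.

Yes — a 40 bp product.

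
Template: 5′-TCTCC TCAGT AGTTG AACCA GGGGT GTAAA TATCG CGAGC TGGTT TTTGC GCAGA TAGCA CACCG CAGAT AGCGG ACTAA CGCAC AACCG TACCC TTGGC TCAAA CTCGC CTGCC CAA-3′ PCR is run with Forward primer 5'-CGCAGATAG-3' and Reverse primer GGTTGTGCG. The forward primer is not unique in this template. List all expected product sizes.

The forward primer CGCAGATAG matches the top strand at positions 50–58, 64–72.
The reverse primer's reverse complement is CGCACAACC, matching at positions 81–89.
Each forward site pairs with the reverse site to give a product ending at position 89: sizes 40, 26 bp.

40 bp, 26 bp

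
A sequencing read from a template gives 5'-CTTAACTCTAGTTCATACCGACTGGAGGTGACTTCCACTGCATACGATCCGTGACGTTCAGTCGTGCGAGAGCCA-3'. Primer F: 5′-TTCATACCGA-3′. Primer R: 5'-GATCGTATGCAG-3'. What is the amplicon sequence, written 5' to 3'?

5'-TTCATACCGACTGGAGGTGACTTCCACTGCATACGATC-3'

The forward primer matches the template at positions 12–21.
Taking the reverse complement of GATCGTATGCAG gives CTGCATACGATC, found at positions 38–49 on the template; the primer anneals here to the top strand with its 3' end pointing upstream.
The product is the template from position 12 through 49 (38 bp).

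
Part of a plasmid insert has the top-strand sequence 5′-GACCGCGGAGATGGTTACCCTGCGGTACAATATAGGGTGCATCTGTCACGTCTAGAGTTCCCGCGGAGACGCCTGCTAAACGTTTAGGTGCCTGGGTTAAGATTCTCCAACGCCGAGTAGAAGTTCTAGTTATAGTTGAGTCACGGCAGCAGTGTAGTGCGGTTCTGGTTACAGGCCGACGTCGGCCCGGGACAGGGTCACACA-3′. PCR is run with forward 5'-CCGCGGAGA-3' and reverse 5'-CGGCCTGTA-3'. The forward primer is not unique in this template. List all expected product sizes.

The forward primer CCGCGGAGA matches the top strand at positions 3–11, 61–69.
The reverse primer's reverse complement is TACAGGCCG, matching at positions 170–178.
Each forward site pairs with the reverse site to give a product ending at position 178: sizes 176, 118 bp.

176 bp, 118 bp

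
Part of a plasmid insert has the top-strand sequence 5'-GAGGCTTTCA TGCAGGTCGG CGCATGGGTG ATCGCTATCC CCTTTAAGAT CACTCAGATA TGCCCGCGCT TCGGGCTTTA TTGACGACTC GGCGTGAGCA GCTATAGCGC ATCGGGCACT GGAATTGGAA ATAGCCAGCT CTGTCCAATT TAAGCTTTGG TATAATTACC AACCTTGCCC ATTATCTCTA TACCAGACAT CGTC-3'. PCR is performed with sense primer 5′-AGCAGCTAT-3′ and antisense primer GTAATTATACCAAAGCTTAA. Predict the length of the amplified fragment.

73 bp

Scanning the template, AGCAGCTAT occurs at positions 97–105; this primer anneals to the bottom strand there with its 3' end pointing downstream.
Reverse complement of the reverse primer: TTAAGCTTTGGTATAATTAC. This occurs on the top strand at positions 150–169.
Amplicon spans positions 97–169: 73 bp.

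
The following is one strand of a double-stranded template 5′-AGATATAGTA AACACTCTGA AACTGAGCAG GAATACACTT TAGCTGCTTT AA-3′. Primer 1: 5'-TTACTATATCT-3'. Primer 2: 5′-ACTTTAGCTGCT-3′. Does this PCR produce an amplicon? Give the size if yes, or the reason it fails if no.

No product — the primers' 3' ends point away from each other.

Primer 1 (TTACTATATCT) has reverse complement AGATATAGTAA, which matches the top strand at positions 1–11; primer 1 anneals to the top strand there with its 3' end pointing upstream toward position 1.
Primer 2 (ACTTTAGCTGCT) matches the top strand directly at positions 37–48; it anneals to the bottom strand with its 3' end pointing downstream toward position 48.
The 3' ends diverge (primer 1 extends toward position 1, primer 2 toward position 52), so the primers never converge on a shared product.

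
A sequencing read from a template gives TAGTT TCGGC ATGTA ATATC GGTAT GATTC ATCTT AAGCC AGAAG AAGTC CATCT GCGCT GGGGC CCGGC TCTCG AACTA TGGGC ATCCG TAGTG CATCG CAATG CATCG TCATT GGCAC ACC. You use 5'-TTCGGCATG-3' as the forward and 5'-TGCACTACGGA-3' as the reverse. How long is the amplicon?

93 bp

The forward primer matches the template at positions 5–13.
Reverse complement of the reverse primer: TCCGTAGTGCA. This occurs on the top strand at positions 87–97.
Product length = (reverse-primer end) − (forward-primer start) + 1 = 97 − 5 + 1 = 93 bp.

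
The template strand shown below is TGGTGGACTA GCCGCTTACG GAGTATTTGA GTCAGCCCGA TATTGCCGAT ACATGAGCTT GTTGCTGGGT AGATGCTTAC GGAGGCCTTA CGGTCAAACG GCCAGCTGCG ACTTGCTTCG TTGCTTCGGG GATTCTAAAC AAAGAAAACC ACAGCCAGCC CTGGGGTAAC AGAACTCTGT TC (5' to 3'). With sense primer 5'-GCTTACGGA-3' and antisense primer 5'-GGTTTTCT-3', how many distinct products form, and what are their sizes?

Two products: 137 bp, 76 bp

The forward primer GCTTACGGA matches the top strand at positions 14–22, 75–83.
The reverse primer's reverse complement is AGAAAACC, matching at positions 143–150.
Each forward site pairs with the reverse site to give a product ending at position 150: sizes 137, 76 bp.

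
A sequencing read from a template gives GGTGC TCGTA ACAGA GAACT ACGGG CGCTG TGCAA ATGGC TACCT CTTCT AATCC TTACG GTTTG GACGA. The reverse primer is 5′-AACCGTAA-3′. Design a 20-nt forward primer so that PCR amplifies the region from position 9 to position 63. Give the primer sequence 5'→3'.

5'-TAACAGAGAACTACGGGCGC-3'

The reverse primer's reverse complement TTACGGTT matches the template at positions 56–63; the product starts at position 9.
The forward primer is identical to the top strand over positions 9–28: TAACAGAGAACTACGGGCGC.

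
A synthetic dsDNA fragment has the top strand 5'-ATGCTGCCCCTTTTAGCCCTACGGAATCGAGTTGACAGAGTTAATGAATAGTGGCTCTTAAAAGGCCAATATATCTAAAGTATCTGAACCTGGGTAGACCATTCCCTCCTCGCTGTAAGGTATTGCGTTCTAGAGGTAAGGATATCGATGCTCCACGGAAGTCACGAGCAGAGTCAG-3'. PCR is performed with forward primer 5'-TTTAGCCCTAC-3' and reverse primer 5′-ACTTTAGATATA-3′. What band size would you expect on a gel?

The forward primer matches the template at positions 12–22.
Taking the reverse complement of ACTTTAGATATA gives TATATCTAAAGT, found at positions 70–81 on the template; the primer anneals here to the top strand with its 3' end pointing upstream.
Amplicon spans positions 12–81: 70 bp.

70 bp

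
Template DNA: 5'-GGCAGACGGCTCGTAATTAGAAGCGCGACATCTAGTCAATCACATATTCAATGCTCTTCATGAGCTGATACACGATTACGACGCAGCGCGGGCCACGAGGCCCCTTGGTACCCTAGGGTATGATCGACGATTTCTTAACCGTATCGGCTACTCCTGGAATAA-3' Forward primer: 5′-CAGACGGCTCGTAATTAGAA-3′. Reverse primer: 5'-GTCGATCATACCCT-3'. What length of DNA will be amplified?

126 bp

Scanning the template, CAGACGGCTCGTAATTAGAA occurs at positions 3–22; this primer anneals to the bottom strand there with its 3' end pointing downstream.
Reverse complement of the reverse primer: AGGGTATGATCGAC. This occurs on the top strand at positions 115–128.
Product length = (reverse-primer end) − (forward-primer start) + 1 = 128 − 3 + 1 = 126 bp.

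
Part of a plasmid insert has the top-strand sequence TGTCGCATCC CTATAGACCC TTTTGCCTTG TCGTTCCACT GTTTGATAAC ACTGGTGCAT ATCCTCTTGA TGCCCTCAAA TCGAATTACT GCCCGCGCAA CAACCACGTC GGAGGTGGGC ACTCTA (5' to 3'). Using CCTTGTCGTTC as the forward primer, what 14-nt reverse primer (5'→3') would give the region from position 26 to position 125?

5'-AGAGTGCCCACCTC-3'

The product's 3' end on the top strand is position 125.
The reverse primer anneals to the top strand over positions 112–125, i.e. to GAGGTGGGCACTCT.
Its sequence written 5'→3' is the reverse complement: AGAGTGCCCACCTC.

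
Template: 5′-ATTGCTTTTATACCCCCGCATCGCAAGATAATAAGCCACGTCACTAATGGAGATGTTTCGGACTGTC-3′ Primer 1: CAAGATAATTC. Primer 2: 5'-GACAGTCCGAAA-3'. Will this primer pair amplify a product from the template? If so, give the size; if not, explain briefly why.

Primer 1 (CAAGATAATTC) does not match the top strand, and its reverse complement GAATTATCTTG does not match either.
With no annealing site for primer 1, no amplification occurs.

No product — primer 1 has no binding site in the template.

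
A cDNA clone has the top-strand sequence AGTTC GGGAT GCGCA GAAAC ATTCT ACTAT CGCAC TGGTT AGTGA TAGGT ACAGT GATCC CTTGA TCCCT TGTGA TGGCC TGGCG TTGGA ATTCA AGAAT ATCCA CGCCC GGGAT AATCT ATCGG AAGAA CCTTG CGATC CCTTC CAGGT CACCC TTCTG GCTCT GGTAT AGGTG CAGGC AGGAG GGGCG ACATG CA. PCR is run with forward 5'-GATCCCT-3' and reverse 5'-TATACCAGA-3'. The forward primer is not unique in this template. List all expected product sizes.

The forward primer GATCCCT matches the top strand at positions 56–62, 64–70, 137–143.
The reverse primer's reverse complement is TCTGGTATA, matching at positions 163–171.
Each forward site pairs with the reverse site to give a product ending at position 171: sizes 116, 108, 35 bp.

116 bp, 108 bp, 35 bp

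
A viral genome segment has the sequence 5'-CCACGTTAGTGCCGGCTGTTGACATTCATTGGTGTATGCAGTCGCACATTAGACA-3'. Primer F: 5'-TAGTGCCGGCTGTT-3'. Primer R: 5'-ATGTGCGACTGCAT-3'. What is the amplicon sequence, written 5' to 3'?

5'-TAGTGCCGGCTGTTGACATTCATTGGTGTATGCAGTCGCACAT-3'

Scanning the template, TAGTGCCGGCTGTT occurs at positions 7–20; this primer anneals to the bottom strand there with its 3' end pointing downstream.
Reverse complement of the reverse primer: ATGCAGTCGCACAT. This occurs on the top strand at positions 36–49.
The product is the template from position 7 through 49 (43 bp).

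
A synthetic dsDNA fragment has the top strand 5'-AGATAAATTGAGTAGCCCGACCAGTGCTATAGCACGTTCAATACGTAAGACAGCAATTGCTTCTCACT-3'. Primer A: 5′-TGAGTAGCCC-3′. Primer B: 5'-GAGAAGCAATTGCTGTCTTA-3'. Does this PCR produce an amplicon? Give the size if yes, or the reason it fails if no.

Yes — a 57 bp product.

Primer A (TGAGTAGCCC) matches the top strand at positions 9–18; it acts as a forward primer.
Primer B's reverse complement is TAAGACAGCAATTGCTTCTC, matching the top strand at positions 46–65; it acts as a reverse primer.
The 3' ends face each other across positions 9–65, giving a 57 bp product.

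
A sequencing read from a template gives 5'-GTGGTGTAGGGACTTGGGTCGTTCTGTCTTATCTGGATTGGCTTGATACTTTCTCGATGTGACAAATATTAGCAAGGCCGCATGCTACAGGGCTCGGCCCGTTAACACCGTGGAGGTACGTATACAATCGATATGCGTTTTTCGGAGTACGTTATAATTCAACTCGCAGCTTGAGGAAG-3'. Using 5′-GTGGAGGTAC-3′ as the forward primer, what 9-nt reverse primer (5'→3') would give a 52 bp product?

5'-TGAATTATA-3'

The forward primer binds at positions 110–119, so a 52 bp product ends at position 110 + 52 − 1 = 161.
The reverse primer anneals to the top strand over positions 153–161, i.e. to TATAATTCA.
Its sequence written 5'→3' is the reverse complement: TGAATTATA.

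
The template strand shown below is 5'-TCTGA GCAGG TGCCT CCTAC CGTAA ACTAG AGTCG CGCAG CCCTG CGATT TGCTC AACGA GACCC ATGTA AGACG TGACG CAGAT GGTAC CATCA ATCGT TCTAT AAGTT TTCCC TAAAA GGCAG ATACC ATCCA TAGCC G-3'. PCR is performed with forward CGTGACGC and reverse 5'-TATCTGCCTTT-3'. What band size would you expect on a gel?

55 bp

Forward primer CGTGACGC is found on the top strand at positions 74–81.
Taking the reverse complement of TATCTGCCTTT gives AAAGGCAGATA, found at positions 118–128 on the template; the primer anneals here to the top strand with its 3' end pointing upstream.
Product length = (reverse-primer end) − (forward-primer start) + 1 = 128 − 74 + 1 = 55 bp.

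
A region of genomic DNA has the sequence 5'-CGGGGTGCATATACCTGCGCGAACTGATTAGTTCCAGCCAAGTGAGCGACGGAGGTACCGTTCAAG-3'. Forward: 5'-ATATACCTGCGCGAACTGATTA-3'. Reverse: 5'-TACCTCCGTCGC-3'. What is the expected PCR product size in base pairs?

The forward primer matches the template at positions 9–30.
Reverse complement of the reverse primer: GCGACGGAGGTA. This occurs on the top strand at positions 46–57.
Product length = (reverse-primer end) − (forward-primer start) + 1 = 57 − 9 + 1 = 49 bp.

49 bp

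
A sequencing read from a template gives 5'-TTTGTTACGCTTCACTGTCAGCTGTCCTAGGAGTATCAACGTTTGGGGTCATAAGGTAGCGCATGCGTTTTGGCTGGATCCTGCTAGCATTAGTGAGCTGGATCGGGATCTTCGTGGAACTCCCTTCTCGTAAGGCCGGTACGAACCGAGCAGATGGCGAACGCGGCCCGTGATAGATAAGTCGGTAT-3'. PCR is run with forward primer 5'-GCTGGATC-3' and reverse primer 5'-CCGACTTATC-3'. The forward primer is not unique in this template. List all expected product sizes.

The forward primer GCTGGATC matches the top strand at positions 73–80, 97–104.
The reverse primer's reverse complement is GATAAGTCGG, matching at positions 176–185.
Each forward site pairs with the reverse site to give a product ending at position 185: sizes 113, 89 bp.

113 bp, 89 bp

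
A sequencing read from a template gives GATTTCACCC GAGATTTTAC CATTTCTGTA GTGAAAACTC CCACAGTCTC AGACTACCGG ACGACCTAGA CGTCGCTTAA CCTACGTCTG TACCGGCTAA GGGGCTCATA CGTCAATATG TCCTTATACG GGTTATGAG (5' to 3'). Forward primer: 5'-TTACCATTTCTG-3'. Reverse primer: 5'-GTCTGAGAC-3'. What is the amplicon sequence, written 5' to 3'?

5'-TTACCATTTCTGTAGTGAAAACTCCCACAGTCTCAGAC-3'

Scanning the template, TTACCATTTCTG occurs at positions 17–28; this primer anneals to the bottom strand there with its 3' end pointing downstream.
Taking the reverse complement of GTCTGAGAC gives GTCTCAGAC, found at positions 46–54 on the template; the primer anneals here to the top strand with its 3' end pointing upstream.
The product is the template from position 17 through 54 (38 bp).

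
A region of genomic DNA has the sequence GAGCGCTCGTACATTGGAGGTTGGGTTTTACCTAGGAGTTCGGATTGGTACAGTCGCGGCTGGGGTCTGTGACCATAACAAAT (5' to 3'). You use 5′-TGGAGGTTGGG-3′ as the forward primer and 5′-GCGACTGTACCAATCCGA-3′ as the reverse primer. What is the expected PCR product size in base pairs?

Scanning the template, TGGAGGTTGGG occurs at positions 15–25; this primer anneals to the bottom strand there with its 3' end pointing downstream.
Reverse complement of the reverse primer: TCGGATTGGTACAGTCGC. This occurs on the top strand at positions 40–57.
Amplicon spans positions 15–57: 43 bp.

43 bp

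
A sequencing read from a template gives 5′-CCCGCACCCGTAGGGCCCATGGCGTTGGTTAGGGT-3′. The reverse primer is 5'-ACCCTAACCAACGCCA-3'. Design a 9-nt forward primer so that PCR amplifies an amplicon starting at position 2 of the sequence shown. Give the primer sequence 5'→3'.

5'-CCGCACCCG-3'

The reverse primer's reverse complement TGGCGTTGGTTAGGGT matches the template at positions 20–35; the product starts at position 2.
The forward primer is identical to the top strand over positions 2–10: CCGCACCCG.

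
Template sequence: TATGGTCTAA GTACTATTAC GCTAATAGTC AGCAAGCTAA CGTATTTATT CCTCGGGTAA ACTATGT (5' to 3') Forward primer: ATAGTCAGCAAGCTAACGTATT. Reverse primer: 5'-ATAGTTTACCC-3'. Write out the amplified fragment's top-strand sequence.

5'-ATAGTCAGCAAGCTAACGTATTTATTCCTCGGGTAAACTAT-3'

Forward primer ATAGTCAGCAAGCTAACGTATT is found on the top strand at positions 25–46.
Taking the reverse complement of ATAGTTTACCC gives GGGTAAACTAT, found at positions 55–65 on the template; the primer anneals here to the top strand with its 3' end pointing upstream.
The product is the template from position 25 through 65 (41 bp).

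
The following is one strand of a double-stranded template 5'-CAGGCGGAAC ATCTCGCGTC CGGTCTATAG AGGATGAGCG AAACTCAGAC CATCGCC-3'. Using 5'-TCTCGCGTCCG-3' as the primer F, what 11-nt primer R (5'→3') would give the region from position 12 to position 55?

The product's 3' end on the top strand is position 55.
The reverse primer anneals to the top strand over positions 45–55, i.e. to TCAGACCATCG.
Its sequence written 5'→3' is the reverse complement: CGATGGTCTGA.

5'-CGATGGTCTGA-3'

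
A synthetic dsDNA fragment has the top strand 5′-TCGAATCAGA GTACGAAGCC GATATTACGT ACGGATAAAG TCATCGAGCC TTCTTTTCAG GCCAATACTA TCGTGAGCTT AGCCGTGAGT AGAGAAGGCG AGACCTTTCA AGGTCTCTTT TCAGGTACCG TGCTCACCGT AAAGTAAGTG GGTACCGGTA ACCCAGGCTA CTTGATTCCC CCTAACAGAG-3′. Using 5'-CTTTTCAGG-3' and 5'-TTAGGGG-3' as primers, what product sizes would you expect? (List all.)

The forward primer CTTTTCAGG matches the top strand at positions 53–61, 117–125.
The reverse primer's reverse complement is CCCCTAA, matching at positions 179–185.
Each forward site pairs with the reverse site to give a product ending at position 185: sizes 133, 69 bp.

133 bp, 69 bp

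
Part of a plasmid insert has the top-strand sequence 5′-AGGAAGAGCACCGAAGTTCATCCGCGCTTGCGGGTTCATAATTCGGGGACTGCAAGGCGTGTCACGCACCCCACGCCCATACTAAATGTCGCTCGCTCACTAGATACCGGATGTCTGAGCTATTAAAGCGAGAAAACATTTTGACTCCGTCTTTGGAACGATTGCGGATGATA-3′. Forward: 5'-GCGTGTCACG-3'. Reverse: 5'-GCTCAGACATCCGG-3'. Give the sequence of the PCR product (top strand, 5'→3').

5'-GCGTGTCACGCACCCCACGCCCATACTAAATGTCGCTCGCTCACTAGATACCGGATGTCTGAGC-3'

Forward primer GCGTGTCACG is found on the top strand at positions 57–66.
Taking the reverse complement of GCTCAGACATCCGG gives CCGGATGTCTGAGC, found at positions 107–120 on the template; the primer anneals here to the top strand with its 3' end pointing upstream.
The product is the template from position 57 through 120 (64 bp).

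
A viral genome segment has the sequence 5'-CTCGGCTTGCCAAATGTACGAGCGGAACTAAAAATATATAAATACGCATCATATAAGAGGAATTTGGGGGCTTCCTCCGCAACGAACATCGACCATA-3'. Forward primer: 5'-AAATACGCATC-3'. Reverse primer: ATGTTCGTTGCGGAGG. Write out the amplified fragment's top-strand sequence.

Forward primer AAATACGCATC is found on the top strand at positions 40–50.
Reverse complement of the reverse primer: CCTCCGCAACGAACAT. This occurs on the top strand at positions 74–89.
The product is the template from position 40 through 89 (50 bp).

5'-AAATACGCATCATATAAGAGGAATTTGGGGGCTTCCTCCGCAACGAACAT-3'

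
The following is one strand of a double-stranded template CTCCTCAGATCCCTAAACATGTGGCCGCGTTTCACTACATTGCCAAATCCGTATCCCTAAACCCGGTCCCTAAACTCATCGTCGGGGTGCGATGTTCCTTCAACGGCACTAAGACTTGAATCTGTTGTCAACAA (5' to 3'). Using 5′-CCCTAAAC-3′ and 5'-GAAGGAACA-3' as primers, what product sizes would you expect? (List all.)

The forward primer CCCTAAAC matches the top strand at positions 11–18, 55–62, 68–75.
The reverse primer's reverse complement is TGTTCCTTC, matching at positions 93–101.
Each forward site pairs with the reverse site to give a product ending at position 101: sizes 91, 47, 34 bp.

91 bp, 47 bp, 34 bp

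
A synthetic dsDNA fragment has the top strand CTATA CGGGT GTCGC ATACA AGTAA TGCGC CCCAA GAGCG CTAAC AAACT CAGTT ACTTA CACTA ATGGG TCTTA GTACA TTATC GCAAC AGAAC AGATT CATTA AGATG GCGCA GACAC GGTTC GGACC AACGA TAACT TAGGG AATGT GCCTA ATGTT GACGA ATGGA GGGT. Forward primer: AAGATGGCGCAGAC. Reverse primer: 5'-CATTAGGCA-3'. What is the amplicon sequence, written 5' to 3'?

5'-AAGATGGCGCAGACACGGTTCGGACCAACGATAACTTAGGGAATGTGCCTAATG-3'

The forward primer matches the template at positions 105–118.
Taking the reverse complement of CATTAGGCA gives TGCCTAATG, found at positions 150–158 on the template; the primer anneals here to the top strand with its 3' end pointing upstream.
The product is the template from position 105 through 158 (54 bp).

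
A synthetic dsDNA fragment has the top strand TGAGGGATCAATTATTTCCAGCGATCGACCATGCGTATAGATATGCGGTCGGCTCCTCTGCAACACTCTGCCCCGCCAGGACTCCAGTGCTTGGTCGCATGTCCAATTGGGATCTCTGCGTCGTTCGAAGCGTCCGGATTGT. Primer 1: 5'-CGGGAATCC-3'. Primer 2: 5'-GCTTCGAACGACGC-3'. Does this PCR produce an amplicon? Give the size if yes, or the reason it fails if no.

Primer 1 (CGGGAATCC) does not match the top strand, and its reverse complement GGATTCCCG does not match either.
With no annealing site for primer 1, no amplification occurs.

No product — primer 1 has no binding site in the template.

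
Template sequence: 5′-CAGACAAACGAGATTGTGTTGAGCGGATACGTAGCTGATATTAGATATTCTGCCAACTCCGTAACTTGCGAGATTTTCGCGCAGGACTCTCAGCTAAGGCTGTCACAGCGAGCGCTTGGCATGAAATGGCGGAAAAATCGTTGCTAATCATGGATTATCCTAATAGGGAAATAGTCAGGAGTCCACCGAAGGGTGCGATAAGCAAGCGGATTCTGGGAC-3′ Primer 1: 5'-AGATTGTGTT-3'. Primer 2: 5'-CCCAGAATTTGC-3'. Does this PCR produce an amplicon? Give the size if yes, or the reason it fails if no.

No product — primer 2 has no binding site in the template.

Primer 2 (CCCAGAATTTGC) does not match the top strand, and its reverse complement GCAAATTCTGGG does not match either.
With no annealing site for primer 2, no amplification occurs.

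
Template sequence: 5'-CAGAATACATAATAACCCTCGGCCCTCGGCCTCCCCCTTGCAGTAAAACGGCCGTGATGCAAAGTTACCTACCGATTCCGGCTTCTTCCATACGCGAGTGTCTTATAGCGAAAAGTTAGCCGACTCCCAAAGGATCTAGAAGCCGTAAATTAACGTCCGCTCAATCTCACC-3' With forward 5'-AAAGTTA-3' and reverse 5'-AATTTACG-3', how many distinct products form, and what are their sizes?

Two products: 91 bp, 40 bp

The forward primer AAAGTTA matches the top strand at positions 61–67, 112–118.
The reverse primer's reverse complement is CGTAAATT, matching at positions 144–151.
Each forward site pairs with the reverse site to give a product ending at position 151: sizes 91, 40 bp.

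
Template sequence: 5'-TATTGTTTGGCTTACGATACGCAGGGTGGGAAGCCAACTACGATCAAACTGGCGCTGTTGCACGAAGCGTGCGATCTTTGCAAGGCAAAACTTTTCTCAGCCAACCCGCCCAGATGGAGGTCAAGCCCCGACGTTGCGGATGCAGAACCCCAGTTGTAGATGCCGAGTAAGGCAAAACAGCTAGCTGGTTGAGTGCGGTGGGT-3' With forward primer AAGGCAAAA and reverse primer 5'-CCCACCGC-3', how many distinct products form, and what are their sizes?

Two products: 121 bp, 34 bp

The forward primer AAGGCAAAA matches the top strand at positions 82–90, 169–177.
The reverse primer's reverse complement is GCGGTGGG, matching at positions 195–202.
Each forward site pairs with the reverse site to give a product ending at position 202: sizes 121, 34 bp.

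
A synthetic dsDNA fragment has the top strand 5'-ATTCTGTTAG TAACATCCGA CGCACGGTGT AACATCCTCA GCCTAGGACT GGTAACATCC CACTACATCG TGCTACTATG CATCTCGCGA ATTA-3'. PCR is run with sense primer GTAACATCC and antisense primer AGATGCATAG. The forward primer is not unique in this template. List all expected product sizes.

76 bp, 57 bp, 34 bp

The forward primer GTAACATCC matches the top strand at positions 10–18, 29–37, 52–60.
The reverse primer's reverse complement is CTATGCATCT, matching at positions 76–85.
Each forward site pairs with the reverse site to give a product ending at position 85: sizes 76, 57, 34 bp.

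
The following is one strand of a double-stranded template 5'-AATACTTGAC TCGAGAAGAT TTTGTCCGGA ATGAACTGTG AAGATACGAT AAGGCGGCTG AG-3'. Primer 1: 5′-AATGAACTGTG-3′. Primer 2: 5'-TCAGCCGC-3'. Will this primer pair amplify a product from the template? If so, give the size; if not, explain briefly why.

Yes — a 32 bp product.

Primer 1 (AATGAACTGTG) matches the top strand at positions 30–40; it acts as a forward primer.
Primer 2's reverse complement is GCGGCTGA, matching the top strand at positions 54–61; it acts as a reverse primer.
The 3' ends face each other across positions 30–61, giving a 32 bp product.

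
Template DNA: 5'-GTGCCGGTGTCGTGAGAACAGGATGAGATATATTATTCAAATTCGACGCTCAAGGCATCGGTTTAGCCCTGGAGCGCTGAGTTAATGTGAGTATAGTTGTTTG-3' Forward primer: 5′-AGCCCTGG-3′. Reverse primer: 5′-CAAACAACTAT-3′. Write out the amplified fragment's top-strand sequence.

Scanning the template, AGCCCTGG occurs at positions 65–72; this primer anneals to the bottom strand there with its 3' end pointing downstream.
The reverse primer's reverse complement is ATAGTTGTTTG, which matches the template at positions 93–103.
The product is the template from position 65 through 103 (39 bp).

5'-AGCCCTGGAGCGCTGAGTTAATGTGAGTATAGTTGTTTG-3'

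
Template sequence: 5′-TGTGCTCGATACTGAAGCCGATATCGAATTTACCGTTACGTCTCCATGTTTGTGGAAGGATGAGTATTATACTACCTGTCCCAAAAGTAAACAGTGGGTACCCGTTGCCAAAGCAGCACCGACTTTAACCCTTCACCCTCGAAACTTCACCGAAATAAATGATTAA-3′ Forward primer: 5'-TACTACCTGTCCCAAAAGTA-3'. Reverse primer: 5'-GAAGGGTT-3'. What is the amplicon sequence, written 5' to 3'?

Forward primer TACTACCTGTCCCAAAAGTA is found on the top strand at positions 70–89.
Taking the reverse complement of GAAGGGTT gives AACCCTTC, found at positions 127–134 on the template; the primer anneals here to the top strand with its 3' end pointing upstream.
The product is the template from position 70 through 134 (65 bp).

5'-TACTACCTGTCCCAAAAGTAAACAGTGGGTACCCGTTGCCAAAGCAGCACCGACTTTAACCCTTC-3'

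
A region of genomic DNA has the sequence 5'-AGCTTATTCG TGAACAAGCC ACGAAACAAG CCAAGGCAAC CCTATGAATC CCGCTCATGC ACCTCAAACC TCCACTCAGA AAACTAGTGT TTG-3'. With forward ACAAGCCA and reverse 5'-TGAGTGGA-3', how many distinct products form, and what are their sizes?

Two products: 65 bp, 53 bp

The forward primer ACAAGCCA matches the top strand at positions 14–21, 26–33.
The reverse primer's reverse complement is TCCACTCA, matching at positions 71–78.
Each forward site pairs with the reverse site to give a product ending at position 78: sizes 65, 53 bp.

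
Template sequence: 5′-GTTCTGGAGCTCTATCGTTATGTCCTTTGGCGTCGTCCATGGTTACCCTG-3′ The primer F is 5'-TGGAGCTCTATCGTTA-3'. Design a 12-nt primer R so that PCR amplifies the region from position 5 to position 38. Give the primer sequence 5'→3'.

The product's 3' end on the top strand is position 38.
The reverse primer anneals to the top strand over positions 27–38, i.e. to TTGGCGTCGTCC.
Its sequence written 5'→3' is the reverse complement: GGACGACGCCAA.

5'-GGACGACGCCAA-3'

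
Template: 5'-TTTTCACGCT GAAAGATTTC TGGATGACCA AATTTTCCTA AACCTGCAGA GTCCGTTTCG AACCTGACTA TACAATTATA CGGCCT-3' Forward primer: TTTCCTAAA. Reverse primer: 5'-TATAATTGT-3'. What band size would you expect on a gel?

47 bp

The forward primer matches the template at positions 34–42.
Reverse complement of the reverse primer: ACAATTATA. This occurs on the top strand at positions 72–80.
Product length = (reverse-primer end) − (forward-primer start) + 1 = 80 − 34 + 1 = 47 bp.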